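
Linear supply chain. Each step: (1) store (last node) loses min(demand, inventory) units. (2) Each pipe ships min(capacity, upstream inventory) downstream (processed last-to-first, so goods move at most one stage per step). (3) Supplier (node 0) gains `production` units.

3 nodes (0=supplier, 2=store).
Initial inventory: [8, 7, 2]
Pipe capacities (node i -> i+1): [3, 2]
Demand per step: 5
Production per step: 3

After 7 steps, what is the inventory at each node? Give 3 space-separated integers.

Step 1: demand=5,sold=2 ship[1->2]=2 ship[0->1]=3 prod=3 -> inv=[8 8 2]
Step 2: demand=5,sold=2 ship[1->2]=2 ship[0->1]=3 prod=3 -> inv=[8 9 2]
Step 3: demand=5,sold=2 ship[1->2]=2 ship[0->1]=3 prod=3 -> inv=[8 10 2]
Step 4: demand=5,sold=2 ship[1->2]=2 ship[0->1]=3 prod=3 -> inv=[8 11 2]
Step 5: demand=5,sold=2 ship[1->2]=2 ship[0->1]=3 prod=3 -> inv=[8 12 2]
Step 6: demand=5,sold=2 ship[1->2]=2 ship[0->1]=3 prod=3 -> inv=[8 13 2]
Step 7: demand=5,sold=2 ship[1->2]=2 ship[0->1]=3 prod=3 -> inv=[8 14 2]

8 14 2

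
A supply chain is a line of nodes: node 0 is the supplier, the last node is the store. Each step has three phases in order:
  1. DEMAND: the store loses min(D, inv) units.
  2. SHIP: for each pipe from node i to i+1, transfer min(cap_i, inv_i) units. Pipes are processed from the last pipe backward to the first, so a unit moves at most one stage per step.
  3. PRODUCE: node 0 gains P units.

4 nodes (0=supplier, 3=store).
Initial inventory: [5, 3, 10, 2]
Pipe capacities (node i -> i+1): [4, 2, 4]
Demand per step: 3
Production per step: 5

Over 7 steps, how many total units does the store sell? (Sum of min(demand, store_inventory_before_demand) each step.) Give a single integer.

Step 1: sold=2 (running total=2) -> [6 5 8 4]
Step 2: sold=3 (running total=5) -> [7 7 6 5]
Step 3: sold=3 (running total=8) -> [8 9 4 6]
Step 4: sold=3 (running total=11) -> [9 11 2 7]
Step 5: sold=3 (running total=14) -> [10 13 2 6]
Step 6: sold=3 (running total=17) -> [11 15 2 5]
Step 7: sold=3 (running total=20) -> [12 17 2 4]

Answer: 20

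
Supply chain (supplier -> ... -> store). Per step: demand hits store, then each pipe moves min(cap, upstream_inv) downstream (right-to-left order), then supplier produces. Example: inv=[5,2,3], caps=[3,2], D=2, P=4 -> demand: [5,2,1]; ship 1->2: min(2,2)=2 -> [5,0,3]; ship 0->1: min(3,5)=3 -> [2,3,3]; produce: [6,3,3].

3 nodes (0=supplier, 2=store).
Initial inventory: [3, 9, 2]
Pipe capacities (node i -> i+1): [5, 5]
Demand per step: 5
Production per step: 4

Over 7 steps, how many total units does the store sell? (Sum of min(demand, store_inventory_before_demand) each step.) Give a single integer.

Step 1: sold=2 (running total=2) -> [4 7 5]
Step 2: sold=5 (running total=7) -> [4 6 5]
Step 3: sold=5 (running total=12) -> [4 5 5]
Step 4: sold=5 (running total=17) -> [4 4 5]
Step 5: sold=5 (running total=22) -> [4 4 4]
Step 6: sold=4 (running total=26) -> [4 4 4]
Step 7: sold=4 (running total=30) -> [4 4 4]

Answer: 30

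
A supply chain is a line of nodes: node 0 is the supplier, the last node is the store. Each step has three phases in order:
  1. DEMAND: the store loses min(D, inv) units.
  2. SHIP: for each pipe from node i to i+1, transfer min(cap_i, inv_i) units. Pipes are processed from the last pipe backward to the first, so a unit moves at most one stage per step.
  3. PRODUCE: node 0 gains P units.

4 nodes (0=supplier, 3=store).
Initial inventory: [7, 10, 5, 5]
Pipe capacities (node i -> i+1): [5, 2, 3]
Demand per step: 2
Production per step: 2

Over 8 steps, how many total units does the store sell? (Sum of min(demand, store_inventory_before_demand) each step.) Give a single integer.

Step 1: sold=2 (running total=2) -> [4 13 4 6]
Step 2: sold=2 (running total=4) -> [2 15 3 7]
Step 3: sold=2 (running total=6) -> [2 15 2 8]
Step 4: sold=2 (running total=8) -> [2 15 2 8]
Step 5: sold=2 (running total=10) -> [2 15 2 8]
Step 6: sold=2 (running total=12) -> [2 15 2 8]
Step 7: sold=2 (running total=14) -> [2 15 2 8]
Step 8: sold=2 (running total=16) -> [2 15 2 8]

Answer: 16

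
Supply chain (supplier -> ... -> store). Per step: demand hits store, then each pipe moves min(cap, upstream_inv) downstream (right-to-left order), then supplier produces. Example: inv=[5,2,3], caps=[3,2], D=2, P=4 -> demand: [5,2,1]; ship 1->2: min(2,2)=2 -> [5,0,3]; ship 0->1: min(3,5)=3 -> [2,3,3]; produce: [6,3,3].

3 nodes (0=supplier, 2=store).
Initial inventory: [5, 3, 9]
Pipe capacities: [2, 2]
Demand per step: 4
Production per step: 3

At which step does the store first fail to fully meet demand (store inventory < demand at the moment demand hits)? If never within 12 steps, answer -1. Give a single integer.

Step 1: demand=4,sold=4 ship[1->2]=2 ship[0->1]=2 prod=3 -> [6 3 7]
Step 2: demand=4,sold=4 ship[1->2]=2 ship[0->1]=2 prod=3 -> [7 3 5]
Step 3: demand=4,sold=4 ship[1->2]=2 ship[0->1]=2 prod=3 -> [8 3 3]
Step 4: demand=4,sold=3 ship[1->2]=2 ship[0->1]=2 prod=3 -> [9 3 2]
Step 5: demand=4,sold=2 ship[1->2]=2 ship[0->1]=2 prod=3 -> [10 3 2]
Step 6: demand=4,sold=2 ship[1->2]=2 ship[0->1]=2 prod=3 -> [11 3 2]
Step 7: demand=4,sold=2 ship[1->2]=2 ship[0->1]=2 prod=3 -> [12 3 2]
Step 8: demand=4,sold=2 ship[1->2]=2 ship[0->1]=2 prod=3 -> [13 3 2]
Step 9: demand=4,sold=2 ship[1->2]=2 ship[0->1]=2 prod=3 -> [14 3 2]
Step 10: demand=4,sold=2 ship[1->2]=2 ship[0->1]=2 prod=3 -> [15 3 2]
Step 11: demand=4,sold=2 ship[1->2]=2 ship[0->1]=2 prod=3 -> [16 3 2]
Step 12: demand=4,sold=2 ship[1->2]=2 ship[0->1]=2 prod=3 -> [17 3 2]
First stockout at step 4

4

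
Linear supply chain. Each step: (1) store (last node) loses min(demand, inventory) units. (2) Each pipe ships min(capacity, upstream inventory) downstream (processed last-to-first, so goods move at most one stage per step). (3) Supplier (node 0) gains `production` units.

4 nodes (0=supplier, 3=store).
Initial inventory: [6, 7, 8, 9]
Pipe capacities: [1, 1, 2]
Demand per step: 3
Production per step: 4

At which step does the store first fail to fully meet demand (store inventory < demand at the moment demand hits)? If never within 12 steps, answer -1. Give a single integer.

Step 1: demand=3,sold=3 ship[2->3]=2 ship[1->2]=1 ship[0->1]=1 prod=4 -> [9 7 7 8]
Step 2: demand=3,sold=3 ship[2->3]=2 ship[1->2]=1 ship[0->1]=1 prod=4 -> [12 7 6 7]
Step 3: demand=3,sold=3 ship[2->3]=2 ship[1->2]=1 ship[0->1]=1 prod=4 -> [15 7 5 6]
Step 4: demand=3,sold=3 ship[2->3]=2 ship[1->2]=1 ship[0->1]=1 prod=4 -> [18 7 4 5]
Step 5: demand=3,sold=3 ship[2->3]=2 ship[1->2]=1 ship[0->1]=1 prod=4 -> [21 7 3 4]
Step 6: demand=3,sold=3 ship[2->3]=2 ship[1->2]=1 ship[0->1]=1 prod=4 -> [24 7 2 3]
Step 7: demand=3,sold=3 ship[2->3]=2 ship[1->2]=1 ship[0->1]=1 prod=4 -> [27 7 1 2]
Step 8: demand=3,sold=2 ship[2->3]=1 ship[1->2]=1 ship[0->1]=1 prod=4 -> [30 7 1 1]
Step 9: demand=3,sold=1 ship[2->3]=1 ship[1->2]=1 ship[0->1]=1 prod=4 -> [33 7 1 1]
Step 10: demand=3,sold=1 ship[2->3]=1 ship[1->2]=1 ship[0->1]=1 prod=4 -> [36 7 1 1]
Step 11: demand=3,sold=1 ship[2->3]=1 ship[1->2]=1 ship[0->1]=1 prod=4 -> [39 7 1 1]
Step 12: demand=3,sold=1 ship[2->3]=1 ship[1->2]=1 ship[0->1]=1 prod=4 -> [42 7 1 1]
First stockout at step 8

8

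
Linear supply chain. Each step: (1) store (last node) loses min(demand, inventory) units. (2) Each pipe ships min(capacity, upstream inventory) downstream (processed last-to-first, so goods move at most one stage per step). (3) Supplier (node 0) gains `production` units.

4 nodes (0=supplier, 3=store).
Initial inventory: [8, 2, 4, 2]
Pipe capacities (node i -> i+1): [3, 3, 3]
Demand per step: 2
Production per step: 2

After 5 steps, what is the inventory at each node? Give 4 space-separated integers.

Step 1: demand=2,sold=2 ship[2->3]=3 ship[1->2]=2 ship[0->1]=3 prod=2 -> inv=[7 3 3 3]
Step 2: demand=2,sold=2 ship[2->3]=3 ship[1->2]=3 ship[0->1]=3 prod=2 -> inv=[6 3 3 4]
Step 3: demand=2,sold=2 ship[2->3]=3 ship[1->2]=3 ship[0->1]=3 prod=2 -> inv=[5 3 3 5]
Step 4: demand=2,sold=2 ship[2->3]=3 ship[1->2]=3 ship[0->1]=3 prod=2 -> inv=[4 3 3 6]
Step 5: demand=2,sold=2 ship[2->3]=3 ship[1->2]=3 ship[0->1]=3 prod=2 -> inv=[3 3 3 7]

3 3 3 7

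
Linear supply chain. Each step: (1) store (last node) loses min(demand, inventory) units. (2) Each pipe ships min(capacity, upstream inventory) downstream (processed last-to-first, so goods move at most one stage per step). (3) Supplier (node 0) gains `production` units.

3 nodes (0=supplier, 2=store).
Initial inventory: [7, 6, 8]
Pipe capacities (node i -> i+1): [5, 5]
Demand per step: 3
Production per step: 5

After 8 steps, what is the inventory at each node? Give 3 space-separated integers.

Step 1: demand=3,sold=3 ship[1->2]=5 ship[0->1]=5 prod=5 -> inv=[7 6 10]
Step 2: demand=3,sold=3 ship[1->2]=5 ship[0->1]=5 prod=5 -> inv=[7 6 12]
Step 3: demand=3,sold=3 ship[1->2]=5 ship[0->1]=5 prod=5 -> inv=[7 6 14]
Step 4: demand=3,sold=3 ship[1->2]=5 ship[0->1]=5 prod=5 -> inv=[7 6 16]
Step 5: demand=3,sold=3 ship[1->2]=5 ship[0->1]=5 prod=5 -> inv=[7 6 18]
Step 6: demand=3,sold=3 ship[1->2]=5 ship[0->1]=5 prod=5 -> inv=[7 6 20]
Step 7: demand=3,sold=3 ship[1->2]=5 ship[0->1]=5 prod=5 -> inv=[7 6 22]
Step 8: demand=3,sold=3 ship[1->2]=5 ship[0->1]=5 prod=5 -> inv=[7 6 24]

7 6 24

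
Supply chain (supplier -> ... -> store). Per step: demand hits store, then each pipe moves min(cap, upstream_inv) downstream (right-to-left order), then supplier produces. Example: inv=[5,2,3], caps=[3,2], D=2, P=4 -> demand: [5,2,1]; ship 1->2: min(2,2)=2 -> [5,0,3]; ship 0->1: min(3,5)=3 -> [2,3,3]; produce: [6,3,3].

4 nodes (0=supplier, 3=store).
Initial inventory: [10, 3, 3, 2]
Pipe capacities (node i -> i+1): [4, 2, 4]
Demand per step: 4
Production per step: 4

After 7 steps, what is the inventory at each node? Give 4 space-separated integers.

Step 1: demand=4,sold=2 ship[2->3]=3 ship[1->2]=2 ship[0->1]=4 prod=4 -> inv=[10 5 2 3]
Step 2: demand=4,sold=3 ship[2->3]=2 ship[1->2]=2 ship[0->1]=4 prod=4 -> inv=[10 7 2 2]
Step 3: demand=4,sold=2 ship[2->3]=2 ship[1->2]=2 ship[0->1]=4 prod=4 -> inv=[10 9 2 2]
Step 4: demand=4,sold=2 ship[2->3]=2 ship[1->2]=2 ship[0->1]=4 prod=4 -> inv=[10 11 2 2]
Step 5: demand=4,sold=2 ship[2->3]=2 ship[1->2]=2 ship[0->1]=4 prod=4 -> inv=[10 13 2 2]
Step 6: demand=4,sold=2 ship[2->3]=2 ship[1->2]=2 ship[0->1]=4 prod=4 -> inv=[10 15 2 2]
Step 7: demand=4,sold=2 ship[2->3]=2 ship[1->2]=2 ship[0->1]=4 prod=4 -> inv=[10 17 2 2]

10 17 2 2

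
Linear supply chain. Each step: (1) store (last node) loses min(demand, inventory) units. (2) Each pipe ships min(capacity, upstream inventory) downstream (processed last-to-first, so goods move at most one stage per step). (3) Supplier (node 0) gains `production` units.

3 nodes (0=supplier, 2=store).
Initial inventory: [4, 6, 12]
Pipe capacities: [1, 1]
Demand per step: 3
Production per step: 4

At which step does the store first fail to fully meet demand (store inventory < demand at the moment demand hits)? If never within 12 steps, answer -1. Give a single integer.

Step 1: demand=3,sold=3 ship[1->2]=1 ship[0->1]=1 prod=4 -> [7 6 10]
Step 2: demand=3,sold=3 ship[1->2]=1 ship[0->1]=1 prod=4 -> [10 6 8]
Step 3: demand=3,sold=3 ship[1->2]=1 ship[0->1]=1 prod=4 -> [13 6 6]
Step 4: demand=3,sold=3 ship[1->2]=1 ship[0->1]=1 prod=4 -> [16 6 4]
Step 5: demand=3,sold=3 ship[1->2]=1 ship[0->1]=1 prod=4 -> [19 6 2]
Step 6: demand=3,sold=2 ship[1->2]=1 ship[0->1]=1 prod=4 -> [22 6 1]
Step 7: demand=3,sold=1 ship[1->2]=1 ship[0->1]=1 prod=4 -> [25 6 1]
Step 8: demand=3,sold=1 ship[1->2]=1 ship[0->1]=1 prod=4 -> [28 6 1]
Step 9: demand=3,sold=1 ship[1->2]=1 ship[0->1]=1 prod=4 -> [31 6 1]
Step 10: demand=3,sold=1 ship[1->2]=1 ship[0->1]=1 prod=4 -> [34 6 1]
Step 11: demand=3,sold=1 ship[1->2]=1 ship[0->1]=1 prod=4 -> [37 6 1]
Step 12: demand=3,sold=1 ship[1->2]=1 ship[0->1]=1 prod=4 -> [40 6 1]
First stockout at step 6

6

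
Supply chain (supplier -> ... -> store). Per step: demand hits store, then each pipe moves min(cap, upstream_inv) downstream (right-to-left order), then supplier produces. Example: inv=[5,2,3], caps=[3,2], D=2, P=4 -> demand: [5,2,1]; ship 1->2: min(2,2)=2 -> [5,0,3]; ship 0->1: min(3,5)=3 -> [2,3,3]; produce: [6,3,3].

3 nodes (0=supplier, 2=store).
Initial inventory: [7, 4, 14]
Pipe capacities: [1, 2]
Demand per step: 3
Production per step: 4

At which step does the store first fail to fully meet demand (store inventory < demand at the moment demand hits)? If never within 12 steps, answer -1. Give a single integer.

Step 1: demand=3,sold=3 ship[1->2]=2 ship[0->1]=1 prod=4 -> [10 3 13]
Step 2: demand=3,sold=3 ship[1->2]=2 ship[0->1]=1 prod=4 -> [13 2 12]
Step 3: demand=3,sold=3 ship[1->2]=2 ship[0->1]=1 prod=4 -> [16 1 11]
Step 4: demand=3,sold=3 ship[1->2]=1 ship[0->1]=1 prod=4 -> [19 1 9]
Step 5: demand=3,sold=3 ship[1->2]=1 ship[0->1]=1 prod=4 -> [22 1 7]
Step 6: demand=3,sold=3 ship[1->2]=1 ship[0->1]=1 prod=4 -> [25 1 5]
Step 7: demand=3,sold=3 ship[1->2]=1 ship[0->1]=1 prod=4 -> [28 1 3]
Step 8: demand=3,sold=3 ship[1->2]=1 ship[0->1]=1 prod=4 -> [31 1 1]
Step 9: demand=3,sold=1 ship[1->2]=1 ship[0->1]=1 prod=4 -> [34 1 1]
Step 10: demand=3,sold=1 ship[1->2]=1 ship[0->1]=1 prod=4 -> [37 1 1]
Step 11: demand=3,sold=1 ship[1->2]=1 ship[0->1]=1 prod=4 -> [40 1 1]
Step 12: demand=3,sold=1 ship[1->2]=1 ship[0->1]=1 prod=4 -> [43 1 1]
First stockout at step 9

9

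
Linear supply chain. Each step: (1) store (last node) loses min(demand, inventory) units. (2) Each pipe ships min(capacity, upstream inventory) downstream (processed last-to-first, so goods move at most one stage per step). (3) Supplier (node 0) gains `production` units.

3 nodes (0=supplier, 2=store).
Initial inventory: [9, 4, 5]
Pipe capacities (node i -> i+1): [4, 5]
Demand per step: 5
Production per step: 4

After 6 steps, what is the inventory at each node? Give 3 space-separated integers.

Step 1: demand=5,sold=5 ship[1->2]=4 ship[0->1]=4 prod=4 -> inv=[9 4 4]
Step 2: demand=5,sold=4 ship[1->2]=4 ship[0->1]=4 prod=4 -> inv=[9 4 4]
Step 3: demand=5,sold=4 ship[1->2]=4 ship[0->1]=4 prod=4 -> inv=[9 4 4]
Step 4: demand=5,sold=4 ship[1->2]=4 ship[0->1]=4 prod=4 -> inv=[9 4 4]
Step 5: demand=5,sold=4 ship[1->2]=4 ship[0->1]=4 prod=4 -> inv=[9 4 4]
Step 6: demand=5,sold=4 ship[1->2]=4 ship[0->1]=4 prod=4 -> inv=[9 4 4]

9 4 4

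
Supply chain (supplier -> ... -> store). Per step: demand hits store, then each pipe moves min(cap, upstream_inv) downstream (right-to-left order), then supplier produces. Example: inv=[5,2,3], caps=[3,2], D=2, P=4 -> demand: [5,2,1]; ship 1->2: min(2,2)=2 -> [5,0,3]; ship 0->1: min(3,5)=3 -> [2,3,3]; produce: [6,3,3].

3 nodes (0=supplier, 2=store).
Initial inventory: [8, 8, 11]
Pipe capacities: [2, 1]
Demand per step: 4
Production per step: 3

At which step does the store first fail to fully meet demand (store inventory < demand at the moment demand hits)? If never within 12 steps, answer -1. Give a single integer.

Step 1: demand=4,sold=4 ship[1->2]=1 ship[0->1]=2 prod=3 -> [9 9 8]
Step 2: demand=4,sold=4 ship[1->2]=1 ship[0->1]=2 prod=3 -> [10 10 5]
Step 3: demand=4,sold=4 ship[1->2]=1 ship[0->1]=2 prod=3 -> [11 11 2]
Step 4: demand=4,sold=2 ship[1->2]=1 ship[0->1]=2 prod=3 -> [12 12 1]
Step 5: demand=4,sold=1 ship[1->2]=1 ship[0->1]=2 prod=3 -> [13 13 1]
Step 6: demand=4,sold=1 ship[1->2]=1 ship[0->1]=2 prod=3 -> [14 14 1]
Step 7: demand=4,sold=1 ship[1->2]=1 ship[0->1]=2 prod=3 -> [15 15 1]
Step 8: demand=4,sold=1 ship[1->2]=1 ship[0->1]=2 prod=3 -> [16 16 1]
Step 9: demand=4,sold=1 ship[1->2]=1 ship[0->1]=2 prod=3 -> [17 17 1]
Step 10: demand=4,sold=1 ship[1->2]=1 ship[0->1]=2 prod=3 -> [18 18 1]
Step 11: demand=4,sold=1 ship[1->2]=1 ship[0->1]=2 prod=3 -> [19 19 1]
Step 12: demand=4,sold=1 ship[1->2]=1 ship[0->1]=2 prod=3 -> [20 20 1]
First stockout at step 4

4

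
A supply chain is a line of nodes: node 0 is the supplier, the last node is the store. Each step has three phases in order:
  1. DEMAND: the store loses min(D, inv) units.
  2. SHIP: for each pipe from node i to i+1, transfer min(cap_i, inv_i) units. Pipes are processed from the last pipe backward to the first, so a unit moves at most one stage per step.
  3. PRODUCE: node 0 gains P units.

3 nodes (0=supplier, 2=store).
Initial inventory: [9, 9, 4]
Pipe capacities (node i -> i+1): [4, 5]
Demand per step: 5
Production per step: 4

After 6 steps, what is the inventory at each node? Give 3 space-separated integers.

Step 1: demand=5,sold=4 ship[1->2]=5 ship[0->1]=4 prod=4 -> inv=[9 8 5]
Step 2: demand=5,sold=5 ship[1->2]=5 ship[0->1]=4 prod=4 -> inv=[9 7 5]
Step 3: demand=5,sold=5 ship[1->2]=5 ship[0->1]=4 prod=4 -> inv=[9 6 5]
Step 4: demand=5,sold=5 ship[1->2]=5 ship[0->1]=4 prod=4 -> inv=[9 5 5]
Step 5: demand=5,sold=5 ship[1->2]=5 ship[0->1]=4 prod=4 -> inv=[9 4 5]
Step 6: demand=5,sold=5 ship[1->2]=4 ship[0->1]=4 prod=4 -> inv=[9 4 4]

9 4 4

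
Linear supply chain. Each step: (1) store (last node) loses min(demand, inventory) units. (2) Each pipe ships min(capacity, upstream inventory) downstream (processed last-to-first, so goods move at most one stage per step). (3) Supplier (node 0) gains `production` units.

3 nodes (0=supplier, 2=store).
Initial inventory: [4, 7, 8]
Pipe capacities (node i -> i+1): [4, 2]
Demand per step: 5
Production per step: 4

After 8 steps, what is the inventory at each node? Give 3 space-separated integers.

Step 1: demand=5,sold=5 ship[1->2]=2 ship[0->1]=4 prod=4 -> inv=[4 9 5]
Step 2: demand=5,sold=5 ship[1->2]=2 ship[0->1]=4 prod=4 -> inv=[4 11 2]
Step 3: demand=5,sold=2 ship[1->2]=2 ship[0->1]=4 prod=4 -> inv=[4 13 2]
Step 4: demand=5,sold=2 ship[1->2]=2 ship[0->1]=4 prod=4 -> inv=[4 15 2]
Step 5: demand=5,sold=2 ship[1->2]=2 ship[0->1]=4 prod=4 -> inv=[4 17 2]
Step 6: demand=5,sold=2 ship[1->2]=2 ship[0->1]=4 prod=4 -> inv=[4 19 2]
Step 7: demand=5,sold=2 ship[1->2]=2 ship[0->1]=4 prod=4 -> inv=[4 21 2]
Step 8: demand=5,sold=2 ship[1->2]=2 ship[0->1]=4 prod=4 -> inv=[4 23 2]

4 23 2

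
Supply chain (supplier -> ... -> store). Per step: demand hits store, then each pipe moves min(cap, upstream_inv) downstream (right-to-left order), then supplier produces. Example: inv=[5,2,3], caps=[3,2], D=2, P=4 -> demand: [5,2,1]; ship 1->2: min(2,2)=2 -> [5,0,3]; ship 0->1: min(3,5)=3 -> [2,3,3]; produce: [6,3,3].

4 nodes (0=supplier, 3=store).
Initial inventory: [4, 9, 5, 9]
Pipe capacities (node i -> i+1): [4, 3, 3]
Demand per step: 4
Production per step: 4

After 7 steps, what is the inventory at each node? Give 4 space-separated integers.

Step 1: demand=4,sold=4 ship[2->3]=3 ship[1->2]=3 ship[0->1]=4 prod=4 -> inv=[4 10 5 8]
Step 2: demand=4,sold=4 ship[2->3]=3 ship[1->2]=3 ship[0->1]=4 prod=4 -> inv=[4 11 5 7]
Step 3: demand=4,sold=4 ship[2->3]=3 ship[1->2]=3 ship[0->1]=4 prod=4 -> inv=[4 12 5 6]
Step 4: demand=4,sold=4 ship[2->3]=3 ship[1->2]=3 ship[0->1]=4 prod=4 -> inv=[4 13 5 5]
Step 5: demand=4,sold=4 ship[2->3]=3 ship[1->2]=3 ship[0->1]=4 prod=4 -> inv=[4 14 5 4]
Step 6: demand=4,sold=4 ship[2->3]=3 ship[1->2]=3 ship[0->1]=4 prod=4 -> inv=[4 15 5 3]
Step 7: demand=4,sold=3 ship[2->3]=3 ship[1->2]=3 ship[0->1]=4 prod=4 -> inv=[4 16 5 3]

4 16 5 3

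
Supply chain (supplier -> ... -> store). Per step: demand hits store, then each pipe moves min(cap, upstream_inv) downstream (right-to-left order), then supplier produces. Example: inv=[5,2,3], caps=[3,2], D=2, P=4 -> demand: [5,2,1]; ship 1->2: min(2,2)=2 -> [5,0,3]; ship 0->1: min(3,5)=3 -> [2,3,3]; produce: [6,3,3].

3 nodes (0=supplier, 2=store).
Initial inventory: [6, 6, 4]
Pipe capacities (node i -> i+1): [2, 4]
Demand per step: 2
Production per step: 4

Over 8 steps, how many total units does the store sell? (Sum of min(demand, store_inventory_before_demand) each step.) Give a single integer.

Step 1: sold=2 (running total=2) -> [8 4 6]
Step 2: sold=2 (running total=4) -> [10 2 8]
Step 3: sold=2 (running total=6) -> [12 2 8]
Step 4: sold=2 (running total=8) -> [14 2 8]
Step 5: sold=2 (running total=10) -> [16 2 8]
Step 6: sold=2 (running total=12) -> [18 2 8]
Step 7: sold=2 (running total=14) -> [20 2 8]
Step 8: sold=2 (running total=16) -> [22 2 8]

Answer: 16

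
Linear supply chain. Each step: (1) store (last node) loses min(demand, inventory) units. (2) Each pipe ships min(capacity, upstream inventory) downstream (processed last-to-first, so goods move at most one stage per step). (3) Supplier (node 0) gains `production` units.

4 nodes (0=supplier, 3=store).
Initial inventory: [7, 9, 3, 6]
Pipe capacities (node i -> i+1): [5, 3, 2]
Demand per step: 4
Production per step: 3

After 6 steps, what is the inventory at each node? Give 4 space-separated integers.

Step 1: demand=4,sold=4 ship[2->3]=2 ship[1->2]=3 ship[0->1]=5 prod=3 -> inv=[5 11 4 4]
Step 2: demand=4,sold=4 ship[2->3]=2 ship[1->2]=3 ship[0->1]=5 prod=3 -> inv=[3 13 5 2]
Step 3: demand=4,sold=2 ship[2->3]=2 ship[1->2]=3 ship[0->1]=3 prod=3 -> inv=[3 13 6 2]
Step 4: demand=4,sold=2 ship[2->3]=2 ship[1->2]=3 ship[0->1]=3 prod=3 -> inv=[3 13 7 2]
Step 5: demand=4,sold=2 ship[2->3]=2 ship[1->2]=3 ship[0->1]=3 prod=3 -> inv=[3 13 8 2]
Step 6: demand=4,sold=2 ship[2->3]=2 ship[1->2]=3 ship[0->1]=3 prod=3 -> inv=[3 13 9 2]

3 13 9 2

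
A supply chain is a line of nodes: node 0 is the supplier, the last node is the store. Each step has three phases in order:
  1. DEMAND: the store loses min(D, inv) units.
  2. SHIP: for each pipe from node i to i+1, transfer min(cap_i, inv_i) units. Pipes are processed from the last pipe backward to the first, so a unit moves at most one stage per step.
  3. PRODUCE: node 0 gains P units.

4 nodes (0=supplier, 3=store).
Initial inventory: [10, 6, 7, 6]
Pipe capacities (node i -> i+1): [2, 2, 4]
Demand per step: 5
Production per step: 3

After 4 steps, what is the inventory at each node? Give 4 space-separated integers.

Step 1: demand=5,sold=5 ship[2->3]=4 ship[1->2]=2 ship[0->1]=2 prod=3 -> inv=[11 6 5 5]
Step 2: demand=5,sold=5 ship[2->3]=4 ship[1->2]=2 ship[0->1]=2 prod=3 -> inv=[12 6 3 4]
Step 3: demand=5,sold=4 ship[2->3]=3 ship[1->2]=2 ship[0->1]=2 prod=3 -> inv=[13 6 2 3]
Step 4: demand=5,sold=3 ship[2->3]=2 ship[1->2]=2 ship[0->1]=2 prod=3 -> inv=[14 6 2 2]

14 6 2 2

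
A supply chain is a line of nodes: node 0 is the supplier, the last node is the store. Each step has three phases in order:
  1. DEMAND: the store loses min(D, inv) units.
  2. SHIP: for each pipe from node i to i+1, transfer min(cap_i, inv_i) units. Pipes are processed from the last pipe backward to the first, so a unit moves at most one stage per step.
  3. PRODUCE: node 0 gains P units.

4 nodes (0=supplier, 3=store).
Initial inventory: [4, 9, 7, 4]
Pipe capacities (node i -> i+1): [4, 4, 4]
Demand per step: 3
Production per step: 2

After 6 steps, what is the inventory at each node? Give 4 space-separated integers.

Step 1: demand=3,sold=3 ship[2->3]=4 ship[1->2]=4 ship[0->1]=4 prod=2 -> inv=[2 9 7 5]
Step 2: demand=3,sold=3 ship[2->3]=4 ship[1->2]=4 ship[0->1]=2 prod=2 -> inv=[2 7 7 6]
Step 3: demand=3,sold=3 ship[2->3]=4 ship[1->2]=4 ship[0->1]=2 prod=2 -> inv=[2 5 7 7]
Step 4: demand=3,sold=3 ship[2->3]=4 ship[1->2]=4 ship[0->1]=2 prod=2 -> inv=[2 3 7 8]
Step 5: demand=3,sold=3 ship[2->3]=4 ship[1->2]=3 ship[0->1]=2 prod=2 -> inv=[2 2 6 9]
Step 6: demand=3,sold=3 ship[2->3]=4 ship[1->2]=2 ship[0->1]=2 prod=2 -> inv=[2 2 4 10]

2 2 4 10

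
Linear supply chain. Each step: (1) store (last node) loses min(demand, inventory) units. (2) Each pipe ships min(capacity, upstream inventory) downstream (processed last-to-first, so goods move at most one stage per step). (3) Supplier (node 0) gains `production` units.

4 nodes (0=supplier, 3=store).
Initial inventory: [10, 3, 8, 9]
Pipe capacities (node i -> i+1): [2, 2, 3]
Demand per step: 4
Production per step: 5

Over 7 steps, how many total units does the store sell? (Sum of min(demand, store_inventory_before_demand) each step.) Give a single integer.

Step 1: sold=4 (running total=4) -> [13 3 7 8]
Step 2: sold=4 (running total=8) -> [16 3 6 7]
Step 3: sold=4 (running total=12) -> [19 3 5 6]
Step 4: sold=4 (running total=16) -> [22 3 4 5]
Step 5: sold=4 (running total=20) -> [25 3 3 4]
Step 6: sold=4 (running total=24) -> [28 3 2 3]
Step 7: sold=3 (running total=27) -> [31 3 2 2]

Answer: 27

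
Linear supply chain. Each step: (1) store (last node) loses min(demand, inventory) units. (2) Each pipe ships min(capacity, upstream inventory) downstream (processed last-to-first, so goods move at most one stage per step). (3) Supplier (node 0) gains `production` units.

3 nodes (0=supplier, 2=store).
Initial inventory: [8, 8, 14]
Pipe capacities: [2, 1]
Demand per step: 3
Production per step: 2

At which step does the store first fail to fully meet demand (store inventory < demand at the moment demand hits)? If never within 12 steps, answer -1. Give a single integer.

Step 1: demand=3,sold=3 ship[1->2]=1 ship[0->1]=2 prod=2 -> [8 9 12]
Step 2: demand=3,sold=3 ship[1->2]=1 ship[0->1]=2 prod=2 -> [8 10 10]
Step 3: demand=3,sold=3 ship[1->2]=1 ship[0->1]=2 prod=2 -> [8 11 8]
Step 4: demand=3,sold=3 ship[1->2]=1 ship[0->1]=2 prod=2 -> [8 12 6]
Step 5: demand=3,sold=3 ship[1->2]=1 ship[0->1]=2 prod=2 -> [8 13 4]
Step 6: demand=3,sold=3 ship[1->2]=1 ship[0->1]=2 prod=2 -> [8 14 2]
Step 7: demand=3,sold=2 ship[1->2]=1 ship[0->1]=2 prod=2 -> [8 15 1]
Step 8: demand=3,sold=1 ship[1->2]=1 ship[0->1]=2 prod=2 -> [8 16 1]
Step 9: demand=3,sold=1 ship[1->2]=1 ship[0->1]=2 prod=2 -> [8 17 1]
Step 10: demand=3,sold=1 ship[1->2]=1 ship[0->1]=2 prod=2 -> [8 18 1]
Step 11: demand=3,sold=1 ship[1->2]=1 ship[0->1]=2 prod=2 -> [8 19 1]
Step 12: demand=3,sold=1 ship[1->2]=1 ship[0->1]=2 prod=2 -> [8 20 1]
First stockout at step 7

7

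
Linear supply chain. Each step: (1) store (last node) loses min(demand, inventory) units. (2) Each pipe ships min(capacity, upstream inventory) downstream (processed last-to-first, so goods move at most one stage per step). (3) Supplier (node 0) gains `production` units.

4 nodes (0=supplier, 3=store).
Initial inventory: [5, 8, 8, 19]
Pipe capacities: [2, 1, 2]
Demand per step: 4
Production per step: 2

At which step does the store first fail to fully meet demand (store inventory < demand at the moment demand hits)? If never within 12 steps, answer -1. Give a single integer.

Step 1: demand=4,sold=4 ship[2->3]=2 ship[1->2]=1 ship[0->1]=2 prod=2 -> [5 9 7 17]
Step 2: demand=4,sold=4 ship[2->3]=2 ship[1->2]=1 ship[0->1]=2 prod=2 -> [5 10 6 15]
Step 3: demand=4,sold=4 ship[2->3]=2 ship[1->2]=1 ship[0->1]=2 prod=2 -> [5 11 5 13]
Step 4: demand=4,sold=4 ship[2->3]=2 ship[1->2]=1 ship[0->1]=2 prod=2 -> [5 12 4 11]
Step 5: demand=4,sold=4 ship[2->3]=2 ship[1->2]=1 ship[0->1]=2 prod=2 -> [5 13 3 9]
Step 6: demand=4,sold=4 ship[2->3]=2 ship[1->2]=1 ship[0->1]=2 prod=2 -> [5 14 2 7]
Step 7: demand=4,sold=4 ship[2->3]=2 ship[1->2]=1 ship[0->1]=2 prod=2 -> [5 15 1 5]
Step 8: demand=4,sold=4 ship[2->3]=1 ship[1->2]=1 ship[0->1]=2 prod=2 -> [5 16 1 2]
Step 9: demand=4,sold=2 ship[2->3]=1 ship[1->2]=1 ship[0->1]=2 prod=2 -> [5 17 1 1]
Step 10: demand=4,sold=1 ship[2->3]=1 ship[1->2]=1 ship[0->1]=2 prod=2 -> [5 18 1 1]
Step 11: demand=4,sold=1 ship[2->3]=1 ship[1->2]=1 ship[0->1]=2 prod=2 -> [5 19 1 1]
Step 12: demand=4,sold=1 ship[2->3]=1 ship[1->2]=1 ship[0->1]=2 prod=2 -> [5 20 1 1]
First stockout at step 9

9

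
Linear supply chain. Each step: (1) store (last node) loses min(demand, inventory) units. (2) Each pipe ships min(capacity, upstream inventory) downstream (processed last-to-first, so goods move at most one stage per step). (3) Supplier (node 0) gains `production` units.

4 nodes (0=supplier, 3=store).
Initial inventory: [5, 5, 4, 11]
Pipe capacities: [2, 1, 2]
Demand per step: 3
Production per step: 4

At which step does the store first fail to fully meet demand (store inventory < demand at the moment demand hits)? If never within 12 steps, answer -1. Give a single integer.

Step 1: demand=3,sold=3 ship[2->3]=2 ship[1->2]=1 ship[0->1]=2 prod=4 -> [7 6 3 10]
Step 2: demand=3,sold=3 ship[2->3]=2 ship[1->2]=1 ship[0->1]=2 prod=4 -> [9 7 2 9]
Step 3: demand=3,sold=3 ship[2->3]=2 ship[1->2]=1 ship[0->1]=2 prod=4 -> [11 8 1 8]
Step 4: demand=3,sold=3 ship[2->3]=1 ship[1->2]=1 ship[0->1]=2 prod=4 -> [13 9 1 6]
Step 5: demand=3,sold=3 ship[2->3]=1 ship[1->2]=1 ship[0->1]=2 prod=4 -> [15 10 1 4]
Step 6: demand=3,sold=3 ship[2->3]=1 ship[1->2]=1 ship[0->1]=2 prod=4 -> [17 11 1 2]
Step 7: demand=3,sold=2 ship[2->3]=1 ship[1->2]=1 ship[0->1]=2 prod=4 -> [19 12 1 1]
Step 8: demand=3,sold=1 ship[2->3]=1 ship[1->2]=1 ship[0->1]=2 prod=4 -> [21 13 1 1]
Step 9: demand=3,sold=1 ship[2->3]=1 ship[1->2]=1 ship[0->1]=2 prod=4 -> [23 14 1 1]
Step 10: demand=3,sold=1 ship[2->3]=1 ship[1->2]=1 ship[0->1]=2 prod=4 -> [25 15 1 1]
Step 11: demand=3,sold=1 ship[2->3]=1 ship[1->2]=1 ship[0->1]=2 prod=4 -> [27 16 1 1]
Step 12: demand=3,sold=1 ship[2->3]=1 ship[1->2]=1 ship[0->1]=2 prod=4 -> [29 17 1 1]
First stockout at step 7

7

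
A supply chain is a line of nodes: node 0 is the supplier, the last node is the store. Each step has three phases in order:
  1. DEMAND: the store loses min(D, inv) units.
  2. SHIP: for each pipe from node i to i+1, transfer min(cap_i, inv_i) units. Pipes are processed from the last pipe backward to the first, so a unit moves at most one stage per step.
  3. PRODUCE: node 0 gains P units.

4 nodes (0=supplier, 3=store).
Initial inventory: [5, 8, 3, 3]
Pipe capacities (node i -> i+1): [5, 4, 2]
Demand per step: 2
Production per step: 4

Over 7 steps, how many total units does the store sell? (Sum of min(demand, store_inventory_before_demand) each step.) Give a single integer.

Answer: 14

Derivation:
Step 1: sold=2 (running total=2) -> [4 9 5 3]
Step 2: sold=2 (running total=4) -> [4 9 7 3]
Step 3: sold=2 (running total=6) -> [4 9 9 3]
Step 4: sold=2 (running total=8) -> [4 9 11 3]
Step 5: sold=2 (running total=10) -> [4 9 13 3]
Step 6: sold=2 (running total=12) -> [4 9 15 3]
Step 7: sold=2 (running total=14) -> [4 9 17 3]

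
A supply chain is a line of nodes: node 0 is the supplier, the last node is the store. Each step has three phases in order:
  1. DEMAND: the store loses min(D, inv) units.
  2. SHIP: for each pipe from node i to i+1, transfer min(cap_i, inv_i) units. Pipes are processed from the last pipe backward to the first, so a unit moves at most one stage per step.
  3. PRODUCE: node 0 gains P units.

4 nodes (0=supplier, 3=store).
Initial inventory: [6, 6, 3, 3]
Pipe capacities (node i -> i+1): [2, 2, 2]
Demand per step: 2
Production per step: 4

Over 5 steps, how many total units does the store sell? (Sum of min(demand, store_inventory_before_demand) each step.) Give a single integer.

Step 1: sold=2 (running total=2) -> [8 6 3 3]
Step 2: sold=2 (running total=4) -> [10 6 3 3]
Step 3: sold=2 (running total=6) -> [12 6 3 3]
Step 4: sold=2 (running total=8) -> [14 6 3 3]
Step 5: sold=2 (running total=10) -> [16 6 3 3]

Answer: 10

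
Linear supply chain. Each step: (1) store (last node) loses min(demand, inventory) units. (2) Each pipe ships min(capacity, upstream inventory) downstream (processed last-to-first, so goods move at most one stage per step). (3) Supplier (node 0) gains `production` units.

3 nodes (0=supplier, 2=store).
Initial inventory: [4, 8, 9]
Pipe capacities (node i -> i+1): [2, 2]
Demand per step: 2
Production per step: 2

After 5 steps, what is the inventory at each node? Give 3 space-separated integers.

Step 1: demand=2,sold=2 ship[1->2]=2 ship[0->1]=2 prod=2 -> inv=[4 8 9]
Step 2: demand=2,sold=2 ship[1->2]=2 ship[0->1]=2 prod=2 -> inv=[4 8 9]
Step 3: demand=2,sold=2 ship[1->2]=2 ship[0->1]=2 prod=2 -> inv=[4 8 9]
Step 4: demand=2,sold=2 ship[1->2]=2 ship[0->1]=2 prod=2 -> inv=[4 8 9]
Step 5: demand=2,sold=2 ship[1->2]=2 ship[0->1]=2 prod=2 -> inv=[4 8 9]

4 8 9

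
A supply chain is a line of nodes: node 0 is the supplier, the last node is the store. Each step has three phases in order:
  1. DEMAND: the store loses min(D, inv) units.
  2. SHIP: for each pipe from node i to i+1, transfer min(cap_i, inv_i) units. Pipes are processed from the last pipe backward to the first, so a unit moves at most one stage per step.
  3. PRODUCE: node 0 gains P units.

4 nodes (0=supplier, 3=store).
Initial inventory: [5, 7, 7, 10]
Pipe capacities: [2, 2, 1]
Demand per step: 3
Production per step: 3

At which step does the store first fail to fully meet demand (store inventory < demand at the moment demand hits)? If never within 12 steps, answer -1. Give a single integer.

Step 1: demand=3,sold=3 ship[2->3]=1 ship[1->2]=2 ship[0->1]=2 prod=3 -> [6 7 8 8]
Step 2: demand=3,sold=3 ship[2->3]=1 ship[1->2]=2 ship[0->1]=2 prod=3 -> [7 7 9 6]
Step 3: demand=3,sold=3 ship[2->3]=1 ship[1->2]=2 ship[0->1]=2 prod=3 -> [8 7 10 4]
Step 4: demand=3,sold=3 ship[2->3]=1 ship[1->2]=2 ship[0->1]=2 prod=3 -> [9 7 11 2]
Step 5: demand=3,sold=2 ship[2->3]=1 ship[1->2]=2 ship[0->1]=2 prod=3 -> [10 7 12 1]
Step 6: demand=3,sold=1 ship[2->3]=1 ship[1->2]=2 ship[0->1]=2 prod=3 -> [11 7 13 1]
Step 7: demand=3,sold=1 ship[2->3]=1 ship[1->2]=2 ship[0->1]=2 prod=3 -> [12 7 14 1]
Step 8: demand=3,sold=1 ship[2->3]=1 ship[1->2]=2 ship[0->1]=2 prod=3 -> [13 7 15 1]
Step 9: demand=3,sold=1 ship[2->3]=1 ship[1->2]=2 ship[0->1]=2 prod=3 -> [14 7 16 1]
Step 10: demand=3,sold=1 ship[2->3]=1 ship[1->2]=2 ship[0->1]=2 prod=3 -> [15 7 17 1]
Step 11: demand=3,sold=1 ship[2->3]=1 ship[1->2]=2 ship[0->1]=2 prod=3 -> [16 7 18 1]
Step 12: demand=3,sold=1 ship[2->3]=1 ship[1->2]=2 ship[0->1]=2 prod=3 -> [17 7 19 1]
First stockout at step 5

5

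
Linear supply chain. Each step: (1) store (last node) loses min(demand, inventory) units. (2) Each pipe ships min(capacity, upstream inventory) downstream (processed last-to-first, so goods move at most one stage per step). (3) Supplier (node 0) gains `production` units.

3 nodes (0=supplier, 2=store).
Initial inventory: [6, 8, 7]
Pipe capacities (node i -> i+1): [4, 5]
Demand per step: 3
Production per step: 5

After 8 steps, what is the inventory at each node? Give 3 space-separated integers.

Step 1: demand=3,sold=3 ship[1->2]=5 ship[0->1]=4 prod=5 -> inv=[7 7 9]
Step 2: demand=3,sold=3 ship[1->2]=5 ship[0->1]=4 prod=5 -> inv=[8 6 11]
Step 3: demand=3,sold=3 ship[1->2]=5 ship[0->1]=4 prod=5 -> inv=[9 5 13]
Step 4: demand=3,sold=3 ship[1->2]=5 ship[0->1]=4 prod=5 -> inv=[10 4 15]
Step 5: demand=3,sold=3 ship[1->2]=4 ship[0->1]=4 prod=5 -> inv=[11 4 16]
Step 6: demand=3,sold=3 ship[1->2]=4 ship[0->1]=4 prod=5 -> inv=[12 4 17]
Step 7: demand=3,sold=3 ship[1->2]=4 ship[0->1]=4 prod=5 -> inv=[13 4 18]
Step 8: demand=3,sold=3 ship[1->2]=4 ship[0->1]=4 prod=5 -> inv=[14 4 19]

14 4 19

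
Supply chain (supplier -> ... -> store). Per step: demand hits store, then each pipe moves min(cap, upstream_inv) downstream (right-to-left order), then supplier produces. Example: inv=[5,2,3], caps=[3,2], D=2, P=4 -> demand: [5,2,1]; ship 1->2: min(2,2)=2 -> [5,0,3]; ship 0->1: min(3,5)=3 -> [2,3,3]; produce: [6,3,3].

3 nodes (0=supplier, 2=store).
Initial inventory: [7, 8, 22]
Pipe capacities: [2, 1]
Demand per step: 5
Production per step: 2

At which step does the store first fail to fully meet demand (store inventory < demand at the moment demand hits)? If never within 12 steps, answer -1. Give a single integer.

Step 1: demand=5,sold=5 ship[1->2]=1 ship[0->1]=2 prod=2 -> [7 9 18]
Step 2: demand=5,sold=5 ship[1->2]=1 ship[0->1]=2 prod=2 -> [7 10 14]
Step 3: demand=5,sold=5 ship[1->2]=1 ship[0->1]=2 prod=2 -> [7 11 10]
Step 4: demand=5,sold=5 ship[1->2]=1 ship[0->1]=2 prod=2 -> [7 12 6]
Step 5: demand=5,sold=5 ship[1->2]=1 ship[0->1]=2 prod=2 -> [7 13 2]
Step 6: demand=5,sold=2 ship[1->2]=1 ship[0->1]=2 prod=2 -> [7 14 1]
Step 7: demand=5,sold=1 ship[1->2]=1 ship[0->1]=2 prod=2 -> [7 15 1]
Step 8: demand=5,sold=1 ship[1->2]=1 ship[0->1]=2 prod=2 -> [7 16 1]
Step 9: demand=5,sold=1 ship[1->2]=1 ship[0->1]=2 prod=2 -> [7 17 1]
Step 10: demand=5,sold=1 ship[1->2]=1 ship[0->1]=2 prod=2 -> [7 18 1]
Step 11: demand=5,sold=1 ship[1->2]=1 ship[0->1]=2 prod=2 -> [7 19 1]
Step 12: demand=5,sold=1 ship[1->2]=1 ship[0->1]=2 prod=2 -> [7 20 1]
First stockout at step 6

6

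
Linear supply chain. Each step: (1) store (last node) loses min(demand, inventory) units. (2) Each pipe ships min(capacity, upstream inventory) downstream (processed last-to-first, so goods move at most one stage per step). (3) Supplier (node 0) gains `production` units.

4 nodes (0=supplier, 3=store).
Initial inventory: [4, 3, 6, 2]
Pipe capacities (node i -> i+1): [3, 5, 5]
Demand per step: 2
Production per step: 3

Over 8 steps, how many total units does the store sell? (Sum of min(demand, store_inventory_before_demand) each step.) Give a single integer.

Step 1: sold=2 (running total=2) -> [4 3 4 5]
Step 2: sold=2 (running total=4) -> [4 3 3 7]
Step 3: sold=2 (running total=6) -> [4 3 3 8]
Step 4: sold=2 (running total=8) -> [4 3 3 9]
Step 5: sold=2 (running total=10) -> [4 3 3 10]
Step 6: sold=2 (running total=12) -> [4 3 3 11]
Step 7: sold=2 (running total=14) -> [4 3 3 12]
Step 8: sold=2 (running total=16) -> [4 3 3 13]

Answer: 16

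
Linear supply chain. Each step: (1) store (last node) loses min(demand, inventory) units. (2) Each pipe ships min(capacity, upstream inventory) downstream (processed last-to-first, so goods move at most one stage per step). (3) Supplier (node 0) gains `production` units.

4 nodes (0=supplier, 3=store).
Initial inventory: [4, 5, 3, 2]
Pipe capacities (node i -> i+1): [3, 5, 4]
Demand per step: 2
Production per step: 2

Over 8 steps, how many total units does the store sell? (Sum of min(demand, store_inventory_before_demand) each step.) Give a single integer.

Step 1: sold=2 (running total=2) -> [3 3 5 3]
Step 2: sold=2 (running total=4) -> [2 3 4 5]
Step 3: sold=2 (running total=6) -> [2 2 3 7]
Step 4: sold=2 (running total=8) -> [2 2 2 8]
Step 5: sold=2 (running total=10) -> [2 2 2 8]
Step 6: sold=2 (running total=12) -> [2 2 2 8]
Step 7: sold=2 (running total=14) -> [2 2 2 8]
Step 8: sold=2 (running total=16) -> [2 2 2 8]

Answer: 16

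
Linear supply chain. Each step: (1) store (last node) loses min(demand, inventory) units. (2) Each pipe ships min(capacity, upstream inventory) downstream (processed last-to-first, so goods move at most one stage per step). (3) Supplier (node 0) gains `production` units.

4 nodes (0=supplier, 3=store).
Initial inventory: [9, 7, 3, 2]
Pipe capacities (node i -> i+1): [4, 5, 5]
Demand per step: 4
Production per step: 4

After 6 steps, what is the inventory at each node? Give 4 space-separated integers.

Step 1: demand=4,sold=2 ship[2->3]=3 ship[1->2]=5 ship[0->1]=4 prod=4 -> inv=[9 6 5 3]
Step 2: demand=4,sold=3 ship[2->3]=5 ship[1->2]=5 ship[0->1]=4 prod=4 -> inv=[9 5 5 5]
Step 3: demand=4,sold=4 ship[2->3]=5 ship[1->2]=5 ship[0->1]=4 prod=4 -> inv=[9 4 5 6]
Step 4: demand=4,sold=4 ship[2->3]=5 ship[1->2]=4 ship[0->1]=4 prod=4 -> inv=[9 4 4 7]
Step 5: demand=4,sold=4 ship[2->3]=4 ship[1->2]=4 ship[0->1]=4 prod=4 -> inv=[9 4 4 7]
Step 6: demand=4,sold=4 ship[2->3]=4 ship[1->2]=4 ship[0->1]=4 prod=4 -> inv=[9 4 4 7]

9 4 4 7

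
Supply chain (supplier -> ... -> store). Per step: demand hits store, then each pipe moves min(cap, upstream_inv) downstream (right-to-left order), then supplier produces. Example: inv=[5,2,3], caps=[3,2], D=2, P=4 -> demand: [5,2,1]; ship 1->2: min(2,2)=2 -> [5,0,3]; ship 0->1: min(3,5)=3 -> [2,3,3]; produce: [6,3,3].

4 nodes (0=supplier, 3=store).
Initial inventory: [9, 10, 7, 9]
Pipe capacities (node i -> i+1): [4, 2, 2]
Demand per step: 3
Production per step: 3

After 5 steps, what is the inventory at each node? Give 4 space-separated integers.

Step 1: demand=3,sold=3 ship[2->3]=2 ship[1->2]=2 ship[0->1]=4 prod=3 -> inv=[8 12 7 8]
Step 2: demand=3,sold=3 ship[2->3]=2 ship[1->2]=2 ship[0->1]=4 prod=3 -> inv=[7 14 7 7]
Step 3: demand=3,sold=3 ship[2->3]=2 ship[1->2]=2 ship[0->1]=4 prod=3 -> inv=[6 16 7 6]
Step 4: demand=3,sold=3 ship[2->3]=2 ship[1->2]=2 ship[0->1]=4 prod=3 -> inv=[5 18 7 5]
Step 5: demand=3,sold=3 ship[2->3]=2 ship[1->2]=2 ship[0->1]=4 prod=3 -> inv=[4 20 7 4]

4 20 7 4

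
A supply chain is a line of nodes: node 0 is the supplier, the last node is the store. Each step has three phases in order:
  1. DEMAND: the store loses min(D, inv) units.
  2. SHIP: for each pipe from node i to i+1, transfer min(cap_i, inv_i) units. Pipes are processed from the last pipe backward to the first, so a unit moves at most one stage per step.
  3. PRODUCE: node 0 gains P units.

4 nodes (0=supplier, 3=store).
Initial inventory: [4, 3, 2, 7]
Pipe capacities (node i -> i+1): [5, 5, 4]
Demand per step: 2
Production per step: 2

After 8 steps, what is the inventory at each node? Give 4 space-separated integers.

Step 1: demand=2,sold=2 ship[2->3]=2 ship[1->2]=3 ship[0->1]=4 prod=2 -> inv=[2 4 3 7]
Step 2: demand=2,sold=2 ship[2->3]=3 ship[1->2]=4 ship[0->1]=2 prod=2 -> inv=[2 2 4 8]
Step 3: demand=2,sold=2 ship[2->3]=4 ship[1->2]=2 ship[0->1]=2 prod=2 -> inv=[2 2 2 10]
Step 4: demand=2,sold=2 ship[2->3]=2 ship[1->2]=2 ship[0->1]=2 prod=2 -> inv=[2 2 2 10]
Step 5: demand=2,sold=2 ship[2->3]=2 ship[1->2]=2 ship[0->1]=2 prod=2 -> inv=[2 2 2 10]
Step 6: demand=2,sold=2 ship[2->3]=2 ship[1->2]=2 ship[0->1]=2 prod=2 -> inv=[2 2 2 10]
Step 7: demand=2,sold=2 ship[2->3]=2 ship[1->2]=2 ship[0->1]=2 prod=2 -> inv=[2 2 2 10]
Step 8: demand=2,sold=2 ship[2->3]=2 ship[1->2]=2 ship[0->1]=2 prod=2 -> inv=[2 2 2 10]

2 2 2 10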